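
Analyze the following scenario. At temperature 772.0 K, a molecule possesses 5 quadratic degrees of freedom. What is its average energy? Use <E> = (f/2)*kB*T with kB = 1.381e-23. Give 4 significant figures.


Step 1: f/2 = 5/2 = 2.5
Step 2: kB*T = 1.381e-23 * 772.0 = 1.066e-20
Step 3: <E> = 2.5 * 1.066e-20 = 2.665e-20 J

2.665e-20


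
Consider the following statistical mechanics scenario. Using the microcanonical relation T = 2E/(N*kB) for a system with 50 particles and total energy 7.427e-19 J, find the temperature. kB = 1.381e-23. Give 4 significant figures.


Step 1: Numerator = 2*E = 2*7.427e-19 = 1.485e-18 J
Step 2: Denominator = N*kB = 50*1.381e-23 = 6.905e-22
Step 3: T = 1.485e-18 / 6.905e-22 = 2151 K

2151


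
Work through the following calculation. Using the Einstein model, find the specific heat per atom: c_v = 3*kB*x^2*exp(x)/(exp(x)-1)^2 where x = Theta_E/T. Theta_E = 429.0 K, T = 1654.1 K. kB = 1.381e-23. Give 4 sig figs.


Step 1: x = Theta_E/T = 429.0/1654.1 = 0.2594
Step 2: x^2 = 0.06727
Step 3: exp(x) = 1.296
Step 4: c_v = 3*1.381e-23*0.06727*1.296/(1.296-1)^2 = 4.12e-23

4.12e-23


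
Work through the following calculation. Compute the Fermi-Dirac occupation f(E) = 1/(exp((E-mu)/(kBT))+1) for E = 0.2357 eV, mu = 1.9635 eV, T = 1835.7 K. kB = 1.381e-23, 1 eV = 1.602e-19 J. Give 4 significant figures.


Step 1: (E - mu) = 0.2357 - 1.9635 = -1.728 eV
Step 2: Convert: (E-mu)*eV = -2.768e-19 J
Step 3: x = (E-mu)*eV/(kB*T) = -10.92
Step 4: f = 1/(exp(-10.92)+1) = 1

1


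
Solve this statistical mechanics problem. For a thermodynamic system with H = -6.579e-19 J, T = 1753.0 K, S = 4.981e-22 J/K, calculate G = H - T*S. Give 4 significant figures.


Step 1: T*S = 1753.0 * 4.981e-22 = 8.732e-19 J
Step 2: G = H - T*S = -6.579e-19 - 8.732e-19
Step 3: G = -1.531e-18 J

-1.531e-18


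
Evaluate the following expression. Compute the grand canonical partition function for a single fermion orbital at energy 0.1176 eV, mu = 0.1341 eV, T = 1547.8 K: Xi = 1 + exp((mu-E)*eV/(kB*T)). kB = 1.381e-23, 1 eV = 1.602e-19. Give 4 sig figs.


Step 1: (mu - E) = 0.1341 - 0.1176 = 0.0165 eV
Step 2: x = (mu-E)*eV/(kB*T) = 0.0165*1.602e-19/(1.381e-23*1547.8) = 0.1237
Step 3: exp(x) = 1.132
Step 4: Xi = 1 + 1.132 = 2.132

2.132


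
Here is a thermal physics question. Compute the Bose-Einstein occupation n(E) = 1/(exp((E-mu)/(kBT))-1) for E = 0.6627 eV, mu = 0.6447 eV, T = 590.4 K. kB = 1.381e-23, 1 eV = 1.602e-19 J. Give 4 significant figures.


Step 1: (E - mu) = 0.018 eV
Step 2: x = (E-mu)*eV/(kB*T) = 0.018*1.602e-19/(1.381e-23*590.4) = 0.3537
Step 3: exp(x) = 1.424
Step 4: n = 1/(exp(x)-1) = 2.357

2.357


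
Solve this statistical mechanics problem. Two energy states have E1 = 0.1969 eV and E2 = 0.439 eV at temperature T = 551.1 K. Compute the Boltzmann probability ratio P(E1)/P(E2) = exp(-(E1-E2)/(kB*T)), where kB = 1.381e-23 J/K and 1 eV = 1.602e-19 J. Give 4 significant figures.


Step 1: Compute energy difference dE = E1 - E2 = 0.1969 - 0.439 = -0.2421 eV
Step 2: Convert to Joules: dE_J = -0.2421 * 1.602e-19 = -3.878e-20 J
Step 3: Compute exponent = -dE_J / (kB * T) = -(-3.878e-20) / (1.381e-23 * 551.1) = 5.096
Step 4: P(E1)/P(E2) = exp(5.096) = 163.4

163.4


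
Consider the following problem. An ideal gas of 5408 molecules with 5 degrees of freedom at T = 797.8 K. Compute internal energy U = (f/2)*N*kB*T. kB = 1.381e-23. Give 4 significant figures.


Step 1: f/2 = 5/2 = 2.5
Step 2: N*kB*T = 5408*1.381e-23*797.8 = 5.958e-17
Step 3: U = 2.5 * 5.958e-17 = 1.49e-16 J

1.49e-16


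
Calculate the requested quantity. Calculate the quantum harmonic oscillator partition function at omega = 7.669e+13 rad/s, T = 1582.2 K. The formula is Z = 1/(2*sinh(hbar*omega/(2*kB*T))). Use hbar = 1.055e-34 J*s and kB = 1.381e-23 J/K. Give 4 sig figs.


Step 1: Compute x = hbar*omega/(kB*T) = 1.055e-34*7.669e+13/(1.381e-23*1582.2) = 0.3703
Step 2: x/2 = 0.1851
Step 3: sinh(x/2) = 0.1862
Step 4: Z = 1/(2*0.1862) = 2.685

2.685


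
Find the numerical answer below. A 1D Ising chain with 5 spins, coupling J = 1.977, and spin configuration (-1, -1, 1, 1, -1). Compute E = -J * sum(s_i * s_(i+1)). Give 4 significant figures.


Step 1: Nearest-neighbor products: 1, -1, 1, -1
Step 2: Sum of products = 0
Step 3: E = -1.977 * 0 = 0

0


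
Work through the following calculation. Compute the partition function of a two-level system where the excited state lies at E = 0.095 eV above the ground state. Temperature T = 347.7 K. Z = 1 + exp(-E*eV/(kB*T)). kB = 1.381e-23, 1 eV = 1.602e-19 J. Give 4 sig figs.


Step 1: Compute beta*E = E*eV/(kB*T) = 0.095*1.602e-19/(1.381e-23*347.7) = 3.169
Step 2: exp(-beta*E) = exp(-3.169) = 0.04203
Step 3: Z = 1 + 0.04203 = 1.042

1.042


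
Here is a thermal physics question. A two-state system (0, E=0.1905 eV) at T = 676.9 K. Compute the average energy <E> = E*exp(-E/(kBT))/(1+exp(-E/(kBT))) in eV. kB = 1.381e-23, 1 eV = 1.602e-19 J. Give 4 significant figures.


Step 1: beta*E = 0.1905*1.602e-19/(1.381e-23*676.9) = 3.265
Step 2: exp(-beta*E) = 0.03821
Step 3: <E> = 0.1905*0.03821/(1+0.03821) = 0.007011 eV

0.007011


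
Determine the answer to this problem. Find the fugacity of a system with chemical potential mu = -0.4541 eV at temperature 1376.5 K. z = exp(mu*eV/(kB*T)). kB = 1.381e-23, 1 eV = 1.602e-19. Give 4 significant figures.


Step 1: Convert mu to Joules: -0.4541*1.602e-19 = -7.275e-20 J
Step 2: kB*T = 1.381e-23*1376.5 = 1.901e-20 J
Step 3: mu/(kB*T) = -3.827
Step 4: z = exp(-3.827) = 0.02178

0.02178


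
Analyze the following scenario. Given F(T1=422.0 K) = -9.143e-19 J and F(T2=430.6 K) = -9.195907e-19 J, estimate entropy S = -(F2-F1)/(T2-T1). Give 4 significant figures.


Step 1: dF = F2 - F1 = -9.195907e-19 - (-9.143e-19) = -5.2907e-21 J
Step 2: dT = T2 - T1 = 430.6 - 422.0 = 8.6 K
Step 3: S = -dF/dT = -(-5.2907e-21)/8.6 = 6.152e-22 J/K

6.152e-22


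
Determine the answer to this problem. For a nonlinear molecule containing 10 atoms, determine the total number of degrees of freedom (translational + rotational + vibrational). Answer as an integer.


Step 1: Translational DOF = 3
Step 2: Rotational DOF (nonlinear) = 3
Step 3: Vibrational DOF = 3*10 - 6 = 24
Step 4: Total = 3 + 3 + 24 = 30

30


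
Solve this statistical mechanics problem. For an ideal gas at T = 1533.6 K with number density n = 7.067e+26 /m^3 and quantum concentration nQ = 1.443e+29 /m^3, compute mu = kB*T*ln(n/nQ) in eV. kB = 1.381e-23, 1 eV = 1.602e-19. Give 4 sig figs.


Step 1: n/nQ = 7.067e+26/1.443e+29 = 0.004897
Step 2: ln(n/nQ) = -5.319
Step 3: mu = kB*T*ln(n/nQ) = 2.118e-20*-5.319 = -1.127e-19 J
Step 4: Convert to eV: -1.127e-19/1.602e-19 = -0.7032 eV

-0.7032


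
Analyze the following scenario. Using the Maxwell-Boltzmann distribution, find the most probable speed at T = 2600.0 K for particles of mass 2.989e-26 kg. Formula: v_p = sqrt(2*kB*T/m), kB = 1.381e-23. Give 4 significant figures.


Step 1: Numerator = 2*kB*T = 2*1.381e-23*2600.0 = 7.181e-20
Step 2: Ratio = 7.181e-20 / 2.989e-26 = 2.403e+06
Step 3: v_p = sqrt(2.403e+06) = 1550 m/s

1550


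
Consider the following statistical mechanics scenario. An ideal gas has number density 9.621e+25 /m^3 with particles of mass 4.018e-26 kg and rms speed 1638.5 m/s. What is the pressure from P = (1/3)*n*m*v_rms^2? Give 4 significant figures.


Step 1: v_rms^2 = 1638.5^2 = 2.685e+06
Step 2: n*m = 9.621e+25*4.018e-26 = 3.866
Step 3: P = (1/3)*3.866*2.685e+06 = 3.459e+06 Pa

3.459e+06


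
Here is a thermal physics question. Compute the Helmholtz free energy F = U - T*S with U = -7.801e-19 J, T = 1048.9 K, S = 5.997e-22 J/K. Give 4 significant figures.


Step 1: T*S = 1048.9 * 5.997e-22 = 6.29e-19 J
Step 2: F = U - T*S = -7.801e-19 - 6.29e-19
Step 3: F = -1.409e-18 J

-1.409e-18


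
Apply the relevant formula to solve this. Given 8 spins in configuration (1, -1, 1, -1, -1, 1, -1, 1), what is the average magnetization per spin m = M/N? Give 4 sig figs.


Step 1: Count up spins (+1): 4, down spins (-1): 4
Step 2: Total magnetization M = 4 - 4 = 0
Step 3: m = M/N = 0/8 = 0

0


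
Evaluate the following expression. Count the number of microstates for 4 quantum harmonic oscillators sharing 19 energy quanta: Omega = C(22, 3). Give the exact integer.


Step 1: Use binomial coefficient C(22, 3)
Step 2: Numerator = 22! / 19!
Step 3: Denominator = 3!
Step 4: Omega = 1540

1540


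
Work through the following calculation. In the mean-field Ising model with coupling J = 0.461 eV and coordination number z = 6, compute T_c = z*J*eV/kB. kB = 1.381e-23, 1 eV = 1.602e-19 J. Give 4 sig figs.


Step 1: z*J = 6*0.461 = 2.766 eV
Step 2: Convert to Joules: 2.766*1.602e-19 = 4.431e-19 J
Step 3: T_c = 4.431e-19 / 1.381e-23 = 3.209e+04 K

3.209e+04


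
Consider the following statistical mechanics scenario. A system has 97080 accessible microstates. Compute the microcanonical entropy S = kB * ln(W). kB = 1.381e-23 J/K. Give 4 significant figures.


Step 1: ln(W) = ln(97080) = 11.48
Step 2: S = kB * ln(W) = 1.381e-23 * 11.48
Step 3: S = 1.586e-22 J/K

1.586e-22


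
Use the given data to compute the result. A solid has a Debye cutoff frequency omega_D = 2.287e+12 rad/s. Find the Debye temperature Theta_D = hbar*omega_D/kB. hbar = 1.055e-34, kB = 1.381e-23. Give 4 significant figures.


Step 1: hbar*omega_D = 1.055e-34 * 2.287e+12 = 2.413e-22 J
Step 2: Theta_D = 2.413e-22 / 1.381e-23
Step 3: Theta_D = 17.47 K

17.47


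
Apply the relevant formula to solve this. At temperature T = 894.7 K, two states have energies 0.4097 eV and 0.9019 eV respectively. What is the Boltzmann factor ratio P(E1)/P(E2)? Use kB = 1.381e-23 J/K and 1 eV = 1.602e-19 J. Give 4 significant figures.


Step 1: Compute energy difference dE = E1 - E2 = 0.4097 - 0.9019 = -0.4922 eV
Step 2: Convert to Joules: dE_J = -0.4922 * 1.602e-19 = -7.885e-20 J
Step 3: Compute exponent = -dE_J / (kB * T) = -(-7.885e-20) / (1.381e-23 * 894.7) = 6.382
Step 4: P(E1)/P(E2) = exp(6.382) = 590.9

590.9


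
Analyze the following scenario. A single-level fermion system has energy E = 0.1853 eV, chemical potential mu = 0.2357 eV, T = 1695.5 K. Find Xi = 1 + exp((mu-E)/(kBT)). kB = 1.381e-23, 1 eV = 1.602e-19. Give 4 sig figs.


Step 1: (mu - E) = 0.2357 - 0.1853 = 0.0504 eV
Step 2: x = (mu-E)*eV/(kB*T) = 0.0504*1.602e-19/(1.381e-23*1695.5) = 0.3448
Step 3: exp(x) = 1.412
Step 4: Xi = 1 + 1.412 = 2.412

2.412


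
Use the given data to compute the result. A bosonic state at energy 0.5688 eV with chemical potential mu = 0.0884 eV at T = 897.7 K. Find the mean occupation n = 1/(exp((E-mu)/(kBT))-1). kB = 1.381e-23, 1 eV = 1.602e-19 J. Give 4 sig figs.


Step 1: (E - mu) = 0.4804 eV
Step 2: x = (E-mu)*eV/(kB*T) = 0.4804*1.602e-19/(1.381e-23*897.7) = 6.208
Step 3: exp(x) = 496.6
Step 4: n = 1/(exp(x)-1) = 0.002018

0.002018


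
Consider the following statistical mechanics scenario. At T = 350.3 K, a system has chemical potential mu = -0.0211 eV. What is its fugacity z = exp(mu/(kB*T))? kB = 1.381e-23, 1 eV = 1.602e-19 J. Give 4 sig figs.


Step 1: Convert mu to Joules: -0.0211*1.602e-19 = -3.38e-21 J
Step 2: kB*T = 1.381e-23*350.3 = 4.838e-21 J
Step 3: mu/(kB*T) = -0.6987
Step 4: z = exp(-0.6987) = 0.4972

0.4972


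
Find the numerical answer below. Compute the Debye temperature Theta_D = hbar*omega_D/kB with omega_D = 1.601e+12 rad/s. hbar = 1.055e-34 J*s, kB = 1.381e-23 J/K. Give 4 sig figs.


Step 1: hbar*omega_D = 1.055e-34 * 1.601e+12 = 1.689e-22 J
Step 2: Theta_D = 1.689e-22 / 1.381e-23
Step 3: Theta_D = 12.23 K

12.23


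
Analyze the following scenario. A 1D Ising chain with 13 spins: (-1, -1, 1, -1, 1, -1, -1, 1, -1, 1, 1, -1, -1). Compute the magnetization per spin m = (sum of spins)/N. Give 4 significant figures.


Step 1: Count up spins (+1): 5, down spins (-1): 8
Step 2: Total magnetization M = 5 - 8 = -3
Step 3: m = M/N = -3/13 = -0.2308

-0.2308


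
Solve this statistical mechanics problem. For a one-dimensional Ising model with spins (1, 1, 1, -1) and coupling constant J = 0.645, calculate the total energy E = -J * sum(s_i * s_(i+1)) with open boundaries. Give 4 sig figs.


Step 1: Nearest-neighbor products: 1, 1, -1
Step 2: Sum of products = 1
Step 3: E = -0.645 * 1 = -0.645

-0.645


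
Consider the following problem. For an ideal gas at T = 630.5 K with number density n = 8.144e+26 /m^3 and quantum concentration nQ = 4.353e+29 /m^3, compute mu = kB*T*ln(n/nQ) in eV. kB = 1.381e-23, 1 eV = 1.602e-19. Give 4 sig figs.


Step 1: n/nQ = 8.144e+26/4.353e+29 = 0.001871
Step 2: ln(n/nQ) = -6.281
Step 3: mu = kB*T*ln(n/nQ) = 8.707e-21*-6.281 = -5.469e-20 J
Step 4: Convert to eV: -5.469e-20/1.602e-19 = -0.3414 eV

-0.3414


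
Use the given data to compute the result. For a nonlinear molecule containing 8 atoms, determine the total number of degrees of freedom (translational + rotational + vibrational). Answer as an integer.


Step 1: Translational DOF = 3
Step 2: Rotational DOF (nonlinear) = 3
Step 3: Vibrational DOF = 3*8 - 6 = 18
Step 4: Total = 3 + 3 + 18 = 24

24


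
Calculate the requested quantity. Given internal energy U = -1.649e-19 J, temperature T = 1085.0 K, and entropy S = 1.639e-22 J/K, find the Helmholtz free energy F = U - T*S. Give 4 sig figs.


Step 1: T*S = 1085.0 * 1.639e-22 = 1.778e-19 J
Step 2: F = U - T*S = -1.649e-19 - 1.778e-19
Step 3: F = -3.427e-19 J

-3.427e-19


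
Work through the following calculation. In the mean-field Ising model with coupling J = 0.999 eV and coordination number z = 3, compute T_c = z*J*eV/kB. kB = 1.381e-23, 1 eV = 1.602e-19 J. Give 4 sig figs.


Step 1: z*J = 3*0.999 = 2.997 eV
Step 2: Convert to Joules: 2.997*1.602e-19 = 4.801e-19 J
Step 3: T_c = 4.801e-19 / 1.381e-23 = 3.477e+04 K

3.477e+04


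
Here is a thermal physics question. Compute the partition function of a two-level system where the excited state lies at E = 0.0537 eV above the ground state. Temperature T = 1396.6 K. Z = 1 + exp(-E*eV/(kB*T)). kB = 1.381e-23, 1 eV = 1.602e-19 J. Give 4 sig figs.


Step 1: Compute beta*E = E*eV/(kB*T) = 0.0537*1.602e-19/(1.381e-23*1396.6) = 0.446
Step 2: exp(-beta*E) = exp(-0.446) = 0.6402
Step 3: Z = 1 + 0.6402 = 1.64

1.64


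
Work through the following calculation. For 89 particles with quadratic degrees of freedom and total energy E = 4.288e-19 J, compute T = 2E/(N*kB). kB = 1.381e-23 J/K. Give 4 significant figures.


Step 1: Numerator = 2*E = 2*4.288e-19 = 8.576e-19 J
Step 2: Denominator = N*kB = 89*1.381e-23 = 1.229e-21
Step 3: T = 8.576e-19 / 1.229e-21 = 697.8 K

697.8


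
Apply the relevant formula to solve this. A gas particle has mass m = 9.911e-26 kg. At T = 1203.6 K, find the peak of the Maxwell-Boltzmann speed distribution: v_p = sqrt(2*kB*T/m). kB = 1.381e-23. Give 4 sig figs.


Step 1: Numerator = 2*kB*T = 2*1.381e-23*1203.6 = 3.324e-20
Step 2: Ratio = 3.324e-20 / 9.911e-26 = 3.354e+05
Step 3: v_p = sqrt(3.354e+05) = 579.2 m/s

579.2


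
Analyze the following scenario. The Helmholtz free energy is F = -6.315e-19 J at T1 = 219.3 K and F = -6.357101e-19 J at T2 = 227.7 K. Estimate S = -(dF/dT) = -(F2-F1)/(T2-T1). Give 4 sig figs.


Step 1: dF = F2 - F1 = -6.357101e-19 - (-6.315e-19) = -4.2101e-21 J
Step 2: dT = T2 - T1 = 227.7 - 219.3 = 8.4 K
Step 3: S = -dF/dT = -(-4.2101e-21)/8.4 = 5.012e-22 J/K

5.012e-22


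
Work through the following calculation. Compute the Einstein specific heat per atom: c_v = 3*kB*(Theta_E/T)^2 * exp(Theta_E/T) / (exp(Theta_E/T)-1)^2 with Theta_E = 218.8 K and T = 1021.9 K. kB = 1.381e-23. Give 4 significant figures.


Step 1: x = Theta_E/T = 218.8/1021.9 = 0.2141
Step 2: x^2 = 0.04584
Step 3: exp(x) = 1.239
Step 4: c_v = 3*1.381e-23*0.04584*1.239/(1.239-1)^2 = 4.127e-23

4.127e-23


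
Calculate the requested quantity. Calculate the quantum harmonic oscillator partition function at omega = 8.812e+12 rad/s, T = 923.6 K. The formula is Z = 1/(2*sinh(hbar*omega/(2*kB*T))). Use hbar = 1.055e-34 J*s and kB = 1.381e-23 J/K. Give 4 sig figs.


Step 1: Compute x = hbar*omega/(kB*T) = 1.055e-34*8.812e+12/(1.381e-23*923.6) = 0.07289
Step 2: x/2 = 0.03644
Step 3: sinh(x/2) = 0.03645
Step 4: Z = 1/(2*0.03645) = 13.72

13.72


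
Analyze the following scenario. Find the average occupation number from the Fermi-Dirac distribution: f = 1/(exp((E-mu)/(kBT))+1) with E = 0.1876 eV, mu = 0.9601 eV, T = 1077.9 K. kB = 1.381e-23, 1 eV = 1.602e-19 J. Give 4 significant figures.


Step 1: (E - mu) = 0.1876 - 0.9601 = -0.7725 eV
Step 2: Convert: (E-mu)*eV = -1.238e-19 J
Step 3: x = (E-mu)*eV/(kB*T) = -8.314
Step 4: f = 1/(exp(-8.314)+1) = 0.9998

0.9998


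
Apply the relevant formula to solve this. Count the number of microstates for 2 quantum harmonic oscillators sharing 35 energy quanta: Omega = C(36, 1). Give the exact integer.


Step 1: Use binomial coefficient C(36, 1)
Step 2: Numerator = 36! / 35!
Step 3: Denominator = 1!
Step 4: Omega = 36

36


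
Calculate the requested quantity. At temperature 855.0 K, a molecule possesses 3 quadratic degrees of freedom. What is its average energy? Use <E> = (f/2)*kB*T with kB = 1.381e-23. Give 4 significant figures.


Step 1: f/2 = 3/2 = 1.5
Step 2: kB*T = 1.381e-23 * 855.0 = 1.181e-20
Step 3: <E> = 1.5 * 1.181e-20 = 1.771e-20 J

1.771e-20


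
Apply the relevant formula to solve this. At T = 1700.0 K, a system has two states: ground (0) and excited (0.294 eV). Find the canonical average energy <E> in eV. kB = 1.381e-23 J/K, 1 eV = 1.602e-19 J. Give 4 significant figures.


Step 1: beta*E = 0.294*1.602e-19/(1.381e-23*1700.0) = 2.006
Step 2: exp(-beta*E) = 0.1345
Step 3: <E> = 0.294*0.1345/(1+0.1345) = 0.03486 eV

0.03486


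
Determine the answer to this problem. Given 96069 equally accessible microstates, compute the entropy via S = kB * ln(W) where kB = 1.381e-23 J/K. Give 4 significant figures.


Step 1: ln(W) = ln(96069) = 11.47
Step 2: S = kB * ln(W) = 1.381e-23 * 11.47
Step 3: S = 1.584e-22 J/K

1.584e-22


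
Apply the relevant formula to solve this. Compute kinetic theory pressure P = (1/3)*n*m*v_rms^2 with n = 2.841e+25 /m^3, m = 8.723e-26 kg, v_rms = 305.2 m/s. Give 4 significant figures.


Step 1: v_rms^2 = 305.2^2 = 9.315e+04
Step 2: n*m = 2.841e+25*8.723e-26 = 2.478
Step 3: P = (1/3)*2.478*9.315e+04 = 7.695e+04 Pa

7.695e+04


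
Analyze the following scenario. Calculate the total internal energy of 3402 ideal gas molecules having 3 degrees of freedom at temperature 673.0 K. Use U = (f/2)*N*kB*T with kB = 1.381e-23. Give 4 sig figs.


Step 1: f/2 = 3/2 = 1.5
Step 2: N*kB*T = 3402*1.381e-23*673.0 = 3.162e-17
Step 3: U = 1.5 * 3.162e-17 = 4.743e-17 J

4.743e-17


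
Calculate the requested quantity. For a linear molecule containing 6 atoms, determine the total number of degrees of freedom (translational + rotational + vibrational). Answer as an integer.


Step 1: Translational DOF = 3
Step 2: Rotational DOF (linear) = 2
Step 3: Vibrational DOF = 3*6 - 5 = 13
Step 4: Total = 3 + 2 + 13 = 18

18


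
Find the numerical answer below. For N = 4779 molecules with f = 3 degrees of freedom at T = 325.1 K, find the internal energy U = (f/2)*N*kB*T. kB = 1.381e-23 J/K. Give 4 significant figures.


Step 1: f/2 = 3/2 = 1.5
Step 2: N*kB*T = 4779*1.381e-23*325.1 = 2.146e-17
Step 3: U = 1.5 * 2.146e-17 = 3.218e-17 J

3.218e-17


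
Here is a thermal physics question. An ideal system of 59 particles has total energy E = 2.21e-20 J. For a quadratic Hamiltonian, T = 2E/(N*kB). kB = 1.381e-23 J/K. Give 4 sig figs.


Step 1: Numerator = 2*E = 2*2.21e-20 = 4.42e-20 J
Step 2: Denominator = N*kB = 59*1.381e-23 = 8.148e-22
Step 3: T = 4.42e-20 / 8.148e-22 = 54.25 K

54.25


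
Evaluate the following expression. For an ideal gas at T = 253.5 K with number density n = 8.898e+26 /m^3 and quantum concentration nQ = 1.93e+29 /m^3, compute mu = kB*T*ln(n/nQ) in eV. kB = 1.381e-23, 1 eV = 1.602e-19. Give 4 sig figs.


Step 1: n/nQ = 8.898e+26/1.93e+29 = 0.00461
Step 2: ln(n/nQ) = -5.379
Step 3: mu = kB*T*ln(n/nQ) = 3.501e-21*-5.379 = -1.883e-20 J
Step 4: Convert to eV: -1.883e-20/1.602e-19 = -0.1176 eV

-0.1176


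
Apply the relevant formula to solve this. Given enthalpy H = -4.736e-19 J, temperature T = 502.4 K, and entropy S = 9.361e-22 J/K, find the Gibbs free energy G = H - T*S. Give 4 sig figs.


Step 1: T*S = 502.4 * 9.361e-22 = 4.703e-19 J
Step 2: G = H - T*S = -4.736e-19 - 4.703e-19
Step 3: G = -9.439e-19 J

-9.439e-19


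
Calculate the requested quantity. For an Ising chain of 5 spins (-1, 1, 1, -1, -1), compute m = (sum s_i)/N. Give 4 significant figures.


Step 1: Count up spins (+1): 2, down spins (-1): 3
Step 2: Total magnetization M = 2 - 3 = -1
Step 3: m = M/N = -1/5 = -0.2

-0.2


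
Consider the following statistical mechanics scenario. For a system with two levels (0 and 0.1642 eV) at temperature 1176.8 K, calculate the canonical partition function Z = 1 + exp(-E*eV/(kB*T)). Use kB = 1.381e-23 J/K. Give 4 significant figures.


Step 1: Compute beta*E = E*eV/(kB*T) = 0.1642*1.602e-19/(1.381e-23*1176.8) = 1.619
Step 2: exp(-beta*E) = exp(-1.619) = 0.1982
Step 3: Z = 1 + 0.1982 = 1.198

1.198


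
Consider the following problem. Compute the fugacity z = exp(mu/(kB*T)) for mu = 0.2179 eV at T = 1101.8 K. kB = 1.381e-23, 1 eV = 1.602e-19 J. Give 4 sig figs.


Step 1: Convert mu to Joules: 0.2179*1.602e-19 = 3.491e-20 J
Step 2: kB*T = 1.381e-23*1101.8 = 1.522e-20 J
Step 3: mu/(kB*T) = 2.294
Step 4: z = exp(2.294) = 9.916

9.916


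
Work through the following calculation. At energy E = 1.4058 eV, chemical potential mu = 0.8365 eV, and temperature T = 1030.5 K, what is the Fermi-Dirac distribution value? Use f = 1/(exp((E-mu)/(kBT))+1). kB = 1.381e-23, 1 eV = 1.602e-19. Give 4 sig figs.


Step 1: (E - mu) = 1.4058 - 0.8365 = 0.5693 eV
Step 2: Convert: (E-mu)*eV = 9.12e-20 J
Step 3: x = (E-mu)*eV/(kB*T) = 6.409
Step 4: f = 1/(exp(6.409)+1) = 0.001645

0.001645


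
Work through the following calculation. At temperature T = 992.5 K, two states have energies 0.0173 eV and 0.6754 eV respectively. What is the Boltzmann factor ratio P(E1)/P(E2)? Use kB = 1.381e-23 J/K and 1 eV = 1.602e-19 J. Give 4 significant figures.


Step 1: Compute energy difference dE = E1 - E2 = 0.0173 - 0.6754 = -0.6581 eV
Step 2: Convert to Joules: dE_J = -0.6581 * 1.602e-19 = -1.054e-19 J
Step 3: Compute exponent = -dE_J / (kB * T) = -(-1.054e-19) / (1.381e-23 * 992.5) = 7.692
Step 4: P(E1)/P(E2) = exp(7.692) = 2190

2190


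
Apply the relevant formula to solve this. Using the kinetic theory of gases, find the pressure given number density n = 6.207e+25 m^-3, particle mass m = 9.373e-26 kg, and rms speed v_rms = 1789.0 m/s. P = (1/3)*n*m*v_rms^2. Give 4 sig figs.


Step 1: v_rms^2 = 1789.0^2 = 3.201e+06
Step 2: n*m = 6.207e+25*9.373e-26 = 5.818
Step 3: P = (1/3)*5.818*3.201e+06 = 6.207e+06 Pa

6.207e+06


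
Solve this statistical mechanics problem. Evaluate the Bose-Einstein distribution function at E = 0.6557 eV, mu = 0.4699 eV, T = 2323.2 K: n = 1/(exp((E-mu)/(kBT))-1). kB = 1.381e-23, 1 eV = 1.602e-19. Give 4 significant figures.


Step 1: (E - mu) = 0.1858 eV
Step 2: x = (E-mu)*eV/(kB*T) = 0.1858*1.602e-19/(1.381e-23*2323.2) = 0.9277
Step 3: exp(x) = 2.529
Step 4: n = 1/(exp(x)-1) = 0.6541

0.6541


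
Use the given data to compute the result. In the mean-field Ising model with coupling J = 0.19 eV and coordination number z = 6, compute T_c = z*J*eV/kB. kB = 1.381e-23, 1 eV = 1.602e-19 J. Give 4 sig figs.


Step 1: z*J = 6*0.19 = 1.14 eV
Step 2: Convert to Joules: 1.14*1.602e-19 = 1.826e-19 J
Step 3: T_c = 1.826e-19 / 1.381e-23 = 1.322e+04 K

1.322e+04


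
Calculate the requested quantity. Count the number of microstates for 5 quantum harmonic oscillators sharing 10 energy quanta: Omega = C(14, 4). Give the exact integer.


Step 1: Use binomial coefficient C(14, 4)
Step 2: Numerator = 14! / 10!
Step 3: Denominator = 4!
Step 4: Omega = 1001

1001


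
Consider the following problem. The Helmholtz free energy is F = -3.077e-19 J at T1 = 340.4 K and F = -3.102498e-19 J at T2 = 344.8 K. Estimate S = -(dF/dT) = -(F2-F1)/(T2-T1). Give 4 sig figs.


Step 1: dF = F2 - F1 = -3.102498e-19 - (-3.077e-19) = -2.5498e-21 J
Step 2: dT = T2 - T1 = 344.8 - 340.4 = 4.4 K
Step 3: S = -dF/dT = -(-2.5498e-21)/4.4 = 5.795e-22 J/K

5.795e-22


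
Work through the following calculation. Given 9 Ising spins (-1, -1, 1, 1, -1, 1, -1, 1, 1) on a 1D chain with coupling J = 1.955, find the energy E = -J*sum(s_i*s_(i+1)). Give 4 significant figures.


Step 1: Nearest-neighbor products: 1, -1, 1, -1, -1, -1, -1, 1
Step 2: Sum of products = -2
Step 3: E = -1.955 * -2 = 3.91

3.91


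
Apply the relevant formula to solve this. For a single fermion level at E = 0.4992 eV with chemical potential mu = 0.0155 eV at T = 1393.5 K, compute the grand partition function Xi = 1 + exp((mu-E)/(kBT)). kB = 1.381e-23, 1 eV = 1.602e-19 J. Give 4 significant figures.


Step 1: (mu - E) = 0.0155 - 0.4992 = -0.4837 eV
Step 2: x = (mu-E)*eV/(kB*T) = -0.4837*1.602e-19/(1.381e-23*1393.5) = -4.027
Step 3: exp(x) = 0.01783
Step 4: Xi = 1 + 0.01783 = 1.018

1.018


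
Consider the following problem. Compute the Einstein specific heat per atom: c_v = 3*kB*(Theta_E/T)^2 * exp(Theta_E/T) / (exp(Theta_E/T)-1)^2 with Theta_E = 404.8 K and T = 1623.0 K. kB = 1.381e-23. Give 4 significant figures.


Step 1: x = Theta_E/T = 404.8/1623.0 = 0.2494
Step 2: x^2 = 0.06221
Step 3: exp(x) = 1.283
Step 4: c_v = 3*1.381e-23*0.06221*1.283/(1.283-1)^2 = 4.122e-23

4.122e-23


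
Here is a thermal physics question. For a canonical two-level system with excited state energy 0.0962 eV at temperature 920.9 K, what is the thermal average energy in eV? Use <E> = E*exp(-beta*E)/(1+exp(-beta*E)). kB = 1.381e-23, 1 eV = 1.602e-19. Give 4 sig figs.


Step 1: beta*E = 0.0962*1.602e-19/(1.381e-23*920.9) = 1.212
Step 2: exp(-beta*E) = 0.2977
Step 3: <E> = 0.0962*0.2977/(1+0.2977) = 0.02207 eV

0.02207


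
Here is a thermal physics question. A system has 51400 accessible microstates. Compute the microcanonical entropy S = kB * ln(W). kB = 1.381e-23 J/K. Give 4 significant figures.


Step 1: ln(W) = ln(51400) = 10.85
Step 2: S = kB * ln(W) = 1.381e-23 * 10.85
Step 3: S = 1.498e-22 J/K

1.498e-22


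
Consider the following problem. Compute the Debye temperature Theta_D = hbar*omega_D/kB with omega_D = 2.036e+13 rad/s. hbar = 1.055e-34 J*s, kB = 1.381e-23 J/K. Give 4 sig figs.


Step 1: hbar*omega_D = 1.055e-34 * 2.036e+13 = 2.148e-21 J
Step 2: Theta_D = 2.148e-21 / 1.381e-23
Step 3: Theta_D = 155.5 K

155.5


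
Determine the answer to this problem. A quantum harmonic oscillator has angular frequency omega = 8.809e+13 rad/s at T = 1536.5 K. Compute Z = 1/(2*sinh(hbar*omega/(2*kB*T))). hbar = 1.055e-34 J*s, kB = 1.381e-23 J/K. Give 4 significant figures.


Step 1: Compute x = hbar*omega/(kB*T) = 1.055e-34*8.809e+13/(1.381e-23*1536.5) = 0.438
Step 2: x/2 = 0.219
Step 3: sinh(x/2) = 0.2207
Step 4: Z = 1/(2*0.2207) = 2.265

2.265


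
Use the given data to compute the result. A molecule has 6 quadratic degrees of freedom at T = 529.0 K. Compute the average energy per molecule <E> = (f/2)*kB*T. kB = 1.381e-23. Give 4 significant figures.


Step 1: f/2 = 6/2 = 3
Step 2: kB*T = 1.381e-23 * 529.0 = 7.305e-21
Step 3: <E> = 3 * 7.305e-21 = 2.192e-20 J

2.192e-20


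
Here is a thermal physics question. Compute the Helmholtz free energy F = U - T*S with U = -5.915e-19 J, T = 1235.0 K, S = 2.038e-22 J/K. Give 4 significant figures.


Step 1: T*S = 1235.0 * 2.038e-22 = 2.517e-19 J
Step 2: F = U - T*S = -5.915e-19 - 2.517e-19
Step 3: F = -8.432e-19 J

-8.432e-19


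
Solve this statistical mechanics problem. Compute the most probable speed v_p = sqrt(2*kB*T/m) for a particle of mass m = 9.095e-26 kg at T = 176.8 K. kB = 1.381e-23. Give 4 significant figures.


Step 1: Numerator = 2*kB*T = 2*1.381e-23*176.8 = 4.883e-21
Step 2: Ratio = 4.883e-21 / 9.095e-26 = 5.369e+04
Step 3: v_p = sqrt(5.369e+04) = 231.7 m/s

231.7


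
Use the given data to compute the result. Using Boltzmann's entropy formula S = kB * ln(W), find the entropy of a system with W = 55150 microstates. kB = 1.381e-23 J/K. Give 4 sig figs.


Step 1: ln(W) = ln(55150) = 10.92
Step 2: S = kB * ln(W) = 1.381e-23 * 10.92
Step 3: S = 1.508e-22 J/K

1.508e-22


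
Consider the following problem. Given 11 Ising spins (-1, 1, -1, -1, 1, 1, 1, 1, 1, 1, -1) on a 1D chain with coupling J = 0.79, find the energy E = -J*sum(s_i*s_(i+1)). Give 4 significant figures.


Step 1: Nearest-neighbor products: -1, -1, 1, -1, 1, 1, 1, 1, 1, -1
Step 2: Sum of products = 2
Step 3: E = -0.79 * 2 = -1.58

-1.58


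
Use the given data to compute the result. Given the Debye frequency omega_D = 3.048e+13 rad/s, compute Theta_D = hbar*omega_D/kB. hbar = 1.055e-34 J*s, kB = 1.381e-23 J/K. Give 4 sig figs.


Step 1: hbar*omega_D = 1.055e-34 * 3.048e+13 = 3.216e-21 J
Step 2: Theta_D = 3.216e-21 / 1.381e-23
Step 3: Theta_D = 232.8 K

232.8


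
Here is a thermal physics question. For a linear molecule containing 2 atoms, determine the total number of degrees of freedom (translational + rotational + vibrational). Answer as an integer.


Step 1: Translational DOF = 3
Step 2: Rotational DOF (linear) = 2
Step 3: Vibrational DOF = 3*2 - 5 = 1
Step 4: Total = 3 + 2 + 1 = 6

6


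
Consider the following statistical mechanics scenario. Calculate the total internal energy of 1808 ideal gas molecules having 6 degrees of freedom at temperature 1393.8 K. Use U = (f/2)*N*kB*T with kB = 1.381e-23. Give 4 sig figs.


Step 1: f/2 = 6/2 = 3.0
Step 2: N*kB*T = 1808*1.381e-23*1393.8 = 3.48e-17
Step 3: U = 3.0 * 3.48e-17 = 1.044e-16 J

1.044e-16


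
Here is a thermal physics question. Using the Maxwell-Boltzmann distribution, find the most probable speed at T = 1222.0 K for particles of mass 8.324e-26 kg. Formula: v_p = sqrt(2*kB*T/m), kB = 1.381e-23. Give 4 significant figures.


Step 1: Numerator = 2*kB*T = 2*1.381e-23*1222.0 = 3.375e-20
Step 2: Ratio = 3.375e-20 / 8.324e-26 = 4.055e+05
Step 3: v_p = sqrt(4.055e+05) = 636.8 m/s

636.8


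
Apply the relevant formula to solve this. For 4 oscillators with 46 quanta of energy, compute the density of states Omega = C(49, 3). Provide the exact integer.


Step 1: Use binomial coefficient C(49, 3)
Step 2: Numerator = 49! / 46!
Step 3: Denominator = 3!
Step 4: Omega = 18424

18424


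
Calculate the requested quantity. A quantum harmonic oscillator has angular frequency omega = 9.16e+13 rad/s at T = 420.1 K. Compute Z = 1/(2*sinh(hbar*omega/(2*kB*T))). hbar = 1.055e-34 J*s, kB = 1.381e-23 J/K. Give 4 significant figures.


Step 1: Compute x = hbar*omega/(kB*T) = 1.055e-34*9.16e+13/(1.381e-23*420.1) = 1.666
Step 2: x/2 = 0.8329
Step 3: sinh(x/2) = 0.9325
Step 4: Z = 1/(2*0.9325) = 0.5362

0.5362


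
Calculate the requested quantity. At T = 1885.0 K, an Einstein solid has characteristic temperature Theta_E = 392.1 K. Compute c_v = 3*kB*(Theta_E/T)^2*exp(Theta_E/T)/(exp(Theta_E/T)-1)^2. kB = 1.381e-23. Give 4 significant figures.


Step 1: x = Theta_E/T = 392.1/1885.0 = 0.208
Step 2: x^2 = 0.04327
Step 3: exp(x) = 1.231
Step 4: c_v = 3*1.381e-23*0.04327*1.231/(1.231-1)^2 = 4.128e-23

4.128e-23


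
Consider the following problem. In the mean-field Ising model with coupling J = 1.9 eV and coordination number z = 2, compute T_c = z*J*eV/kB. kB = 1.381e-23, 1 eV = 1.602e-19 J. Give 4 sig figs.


Step 1: z*J = 2*1.9 = 3.8 eV
Step 2: Convert to Joules: 3.8*1.602e-19 = 6.088e-19 J
Step 3: T_c = 6.088e-19 / 1.381e-23 = 4.408e+04 K

4.408e+04


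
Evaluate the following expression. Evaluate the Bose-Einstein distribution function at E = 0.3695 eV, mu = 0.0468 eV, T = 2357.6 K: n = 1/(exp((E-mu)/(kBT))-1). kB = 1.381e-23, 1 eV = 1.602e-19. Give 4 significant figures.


Step 1: (E - mu) = 0.3227 eV
Step 2: x = (E-mu)*eV/(kB*T) = 0.3227*1.602e-19/(1.381e-23*2357.6) = 1.588
Step 3: exp(x) = 4.893
Step 4: n = 1/(exp(x)-1) = 0.2569

0.2569


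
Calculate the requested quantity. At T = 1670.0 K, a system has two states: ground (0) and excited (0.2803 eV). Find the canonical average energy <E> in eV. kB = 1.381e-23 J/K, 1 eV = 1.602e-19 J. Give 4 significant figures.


Step 1: beta*E = 0.2803*1.602e-19/(1.381e-23*1670.0) = 1.947
Step 2: exp(-beta*E) = 0.1427
Step 3: <E> = 0.2803*0.1427/(1+0.1427) = 0.035 eV

0.035


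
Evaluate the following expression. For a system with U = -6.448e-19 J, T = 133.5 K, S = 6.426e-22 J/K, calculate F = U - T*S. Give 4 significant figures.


Step 1: T*S = 133.5 * 6.426e-22 = 8.579e-20 J
Step 2: F = U - T*S = -6.448e-19 - 8.579e-20
Step 3: F = -7.306e-19 J

-7.306e-19


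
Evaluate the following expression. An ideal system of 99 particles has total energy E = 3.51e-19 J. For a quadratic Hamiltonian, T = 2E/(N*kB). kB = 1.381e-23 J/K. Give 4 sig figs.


Step 1: Numerator = 2*E = 2*3.51e-19 = 7.02e-19 J
Step 2: Denominator = N*kB = 99*1.381e-23 = 1.367e-21
Step 3: T = 7.02e-19 / 1.367e-21 = 513.5 K

513.5


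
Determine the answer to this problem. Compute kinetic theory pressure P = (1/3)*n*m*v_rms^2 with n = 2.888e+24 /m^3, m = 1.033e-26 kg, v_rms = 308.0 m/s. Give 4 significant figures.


Step 1: v_rms^2 = 308.0^2 = 9.486e+04
Step 2: n*m = 2.888e+24*1.033e-26 = 0.02983
Step 3: P = (1/3)*0.02983*9.486e+04 = 943.4 Pa

943.4


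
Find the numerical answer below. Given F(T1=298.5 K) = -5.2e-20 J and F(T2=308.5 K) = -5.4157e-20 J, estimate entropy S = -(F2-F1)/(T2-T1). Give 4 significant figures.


Step 1: dF = F2 - F1 = -5.4157e-20 - (-5.2e-20) = -2.157e-21 J
Step 2: dT = T2 - T1 = 308.5 - 298.5 = 10 K
Step 3: S = -dF/dT = -(-2.157e-21)/10 = 2.157e-22 J/K

2.157e-22


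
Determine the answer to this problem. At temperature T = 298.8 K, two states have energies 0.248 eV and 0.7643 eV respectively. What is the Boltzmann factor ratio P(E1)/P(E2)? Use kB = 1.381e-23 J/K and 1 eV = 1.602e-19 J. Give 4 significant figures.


Step 1: Compute energy difference dE = E1 - E2 = 0.248 - 0.7643 = -0.5163 eV
Step 2: Convert to Joules: dE_J = -0.5163 * 1.602e-19 = -8.271e-20 J
Step 3: Compute exponent = -dE_J / (kB * T) = -(-8.271e-20) / (1.381e-23 * 298.8) = 20.04
Step 4: P(E1)/P(E2) = exp(20.04) = 5.071e+08

5.071e+08


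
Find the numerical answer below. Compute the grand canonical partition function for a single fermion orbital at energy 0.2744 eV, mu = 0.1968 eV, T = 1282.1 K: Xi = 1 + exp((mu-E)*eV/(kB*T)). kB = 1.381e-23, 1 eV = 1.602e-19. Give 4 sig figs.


Step 1: (mu - E) = 0.1968 - 0.2744 = -0.0776 eV
Step 2: x = (mu-E)*eV/(kB*T) = -0.0776*1.602e-19/(1.381e-23*1282.1) = -0.7021
Step 3: exp(x) = 0.4955
Step 4: Xi = 1 + 0.4955 = 1.496

1.496


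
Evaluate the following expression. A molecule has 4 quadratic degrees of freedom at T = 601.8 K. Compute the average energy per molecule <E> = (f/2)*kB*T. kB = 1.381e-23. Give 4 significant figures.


Step 1: f/2 = 4/2 = 2
Step 2: kB*T = 1.381e-23 * 601.8 = 8.311e-21
Step 3: <E> = 2 * 8.311e-21 = 1.662e-20 J

1.662e-20


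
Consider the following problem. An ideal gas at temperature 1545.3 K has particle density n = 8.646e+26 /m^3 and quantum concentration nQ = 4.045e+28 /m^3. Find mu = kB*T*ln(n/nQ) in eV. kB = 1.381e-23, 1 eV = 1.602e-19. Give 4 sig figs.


Step 1: n/nQ = 8.646e+26/4.045e+28 = 0.02137
Step 2: ln(n/nQ) = -3.846
Step 3: mu = kB*T*ln(n/nQ) = 2.134e-20*-3.846 = -8.207e-20 J
Step 4: Convert to eV: -8.207e-20/1.602e-19 = -0.5123 eV

-0.5123


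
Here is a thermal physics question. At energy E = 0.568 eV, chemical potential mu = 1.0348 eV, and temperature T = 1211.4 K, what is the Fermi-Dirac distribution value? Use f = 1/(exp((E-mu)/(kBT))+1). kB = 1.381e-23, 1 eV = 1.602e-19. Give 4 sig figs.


Step 1: (E - mu) = 0.568 - 1.0348 = -0.4668 eV
Step 2: Convert: (E-mu)*eV = -7.478e-20 J
Step 3: x = (E-mu)*eV/(kB*T) = -4.47
Step 4: f = 1/(exp(-4.47)+1) = 0.9887

0.9887


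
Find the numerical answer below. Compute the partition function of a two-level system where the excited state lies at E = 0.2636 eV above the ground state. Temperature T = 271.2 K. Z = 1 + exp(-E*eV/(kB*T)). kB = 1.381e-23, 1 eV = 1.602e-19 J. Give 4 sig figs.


Step 1: Compute beta*E = E*eV/(kB*T) = 0.2636*1.602e-19/(1.381e-23*271.2) = 11.28
Step 2: exp(-beta*E) = exp(-11.28) = 1.268e-05
Step 3: Z = 1 + 1.268e-05 = 1

1


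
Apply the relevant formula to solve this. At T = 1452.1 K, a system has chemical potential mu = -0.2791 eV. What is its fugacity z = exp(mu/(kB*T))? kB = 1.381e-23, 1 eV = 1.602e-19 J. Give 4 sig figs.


Step 1: Convert mu to Joules: -0.2791*1.602e-19 = -4.471e-20 J
Step 2: kB*T = 1.381e-23*1452.1 = 2.005e-20 J
Step 3: mu/(kB*T) = -2.23
Step 4: z = exp(-2.23) = 0.1076

0.1076


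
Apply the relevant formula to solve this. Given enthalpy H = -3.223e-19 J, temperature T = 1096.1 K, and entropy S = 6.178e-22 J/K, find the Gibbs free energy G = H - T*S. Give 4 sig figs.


Step 1: T*S = 1096.1 * 6.178e-22 = 6.772e-19 J
Step 2: G = H - T*S = -3.223e-19 - 6.772e-19
Step 3: G = -9.995e-19 J

-9.995e-19


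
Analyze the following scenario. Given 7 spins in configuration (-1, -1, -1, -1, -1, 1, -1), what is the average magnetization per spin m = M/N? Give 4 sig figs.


Step 1: Count up spins (+1): 1, down spins (-1): 6
Step 2: Total magnetization M = 1 - 6 = -5
Step 3: m = M/N = -5/7 = -0.7143

-0.7143


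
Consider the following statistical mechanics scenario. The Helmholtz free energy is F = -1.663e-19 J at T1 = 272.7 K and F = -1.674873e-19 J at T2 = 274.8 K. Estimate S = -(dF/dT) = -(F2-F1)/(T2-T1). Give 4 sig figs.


Step 1: dF = F2 - F1 = -1.674873e-19 - (-1.663e-19) = -1.1873e-21 J
Step 2: dT = T2 - T1 = 274.8 - 272.7 = 2.1 K
Step 3: S = -dF/dT = -(-1.1873e-21)/2.1 = 5.654e-22 J/K

5.654e-22


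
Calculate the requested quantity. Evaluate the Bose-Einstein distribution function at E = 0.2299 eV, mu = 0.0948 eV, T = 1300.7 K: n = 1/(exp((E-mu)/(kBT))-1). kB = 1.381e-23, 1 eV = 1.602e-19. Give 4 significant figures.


Step 1: (E - mu) = 0.1351 eV
Step 2: x = (E-mu)*eV/(kB*T) = 0.1351*1.602e-19/(1.381e-23*1300.7) = 1.205
Step 3: exp(x) = 3.336
Step 4: n = 1/(exp(x)-1) = 0.428

0.428


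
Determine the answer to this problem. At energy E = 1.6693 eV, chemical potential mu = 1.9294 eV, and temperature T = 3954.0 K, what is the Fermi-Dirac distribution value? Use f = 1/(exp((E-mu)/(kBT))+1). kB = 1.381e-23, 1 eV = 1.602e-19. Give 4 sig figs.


Step 1: (E - mu) = 1.6693 - 1.9294 = -0.2601 eV
Step 2: Convert: (E-mu)*eV = -4.167e-20 J
Step 3: x = (E-mu)*eV/(kB*T) = -0.7631
Step 4: f = 1/(exp(-0.7631)+1) = 0.682

0.682


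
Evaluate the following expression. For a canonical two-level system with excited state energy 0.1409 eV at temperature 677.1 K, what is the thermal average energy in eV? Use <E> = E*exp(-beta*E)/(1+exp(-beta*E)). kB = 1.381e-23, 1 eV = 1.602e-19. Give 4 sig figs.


Step 1: beta*E = 0.1409*1.602e-19/(1.381e-23*677.1) = 2.414
Step 2: exp(-beta*E) = 0.08946
Step 3: <E> = 0.1409*0.08946/(1+0.08946) = 0.01157 eV

0.01157


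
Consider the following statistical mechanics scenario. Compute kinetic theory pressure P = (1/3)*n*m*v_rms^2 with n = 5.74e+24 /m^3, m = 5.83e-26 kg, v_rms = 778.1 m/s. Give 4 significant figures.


Step 1: v_rms^2 = 778.1^2 = 6.054e+05
Step 2: n*m = 5.74e+24*5.83e-26 = 0.3346
Step 3: P = (1/3)*0.3346*6.054e+05 = 6.754e+04 Pa

6.754e+04


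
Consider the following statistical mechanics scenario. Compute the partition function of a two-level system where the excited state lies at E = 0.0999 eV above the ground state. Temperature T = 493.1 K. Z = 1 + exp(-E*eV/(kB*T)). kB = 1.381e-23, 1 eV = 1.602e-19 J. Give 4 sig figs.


Step 1: Compute beta*E = E*eV/(kB*T) = 0.0999*1.602e-19/(1.381e-23*493.1) = 2.35
Step 2: exp(-beta*E) = exp(-2.35) = 0.09535
Step 3: Z = 1 + 0.09535 = 1.095

1.095


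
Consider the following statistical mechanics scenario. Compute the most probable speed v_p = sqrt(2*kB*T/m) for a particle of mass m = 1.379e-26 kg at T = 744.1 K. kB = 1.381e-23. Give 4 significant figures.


Step 1: Numerator = 2*kB*T = 2*1.381e-23*744.1 = 2.055e-20
Step 2: Ratio = 2.055e-20 / 1.379e-26 = 1.49e+06
Step 3: v_p = sqrt(1.49e+06) = 1221 m/s

1221
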